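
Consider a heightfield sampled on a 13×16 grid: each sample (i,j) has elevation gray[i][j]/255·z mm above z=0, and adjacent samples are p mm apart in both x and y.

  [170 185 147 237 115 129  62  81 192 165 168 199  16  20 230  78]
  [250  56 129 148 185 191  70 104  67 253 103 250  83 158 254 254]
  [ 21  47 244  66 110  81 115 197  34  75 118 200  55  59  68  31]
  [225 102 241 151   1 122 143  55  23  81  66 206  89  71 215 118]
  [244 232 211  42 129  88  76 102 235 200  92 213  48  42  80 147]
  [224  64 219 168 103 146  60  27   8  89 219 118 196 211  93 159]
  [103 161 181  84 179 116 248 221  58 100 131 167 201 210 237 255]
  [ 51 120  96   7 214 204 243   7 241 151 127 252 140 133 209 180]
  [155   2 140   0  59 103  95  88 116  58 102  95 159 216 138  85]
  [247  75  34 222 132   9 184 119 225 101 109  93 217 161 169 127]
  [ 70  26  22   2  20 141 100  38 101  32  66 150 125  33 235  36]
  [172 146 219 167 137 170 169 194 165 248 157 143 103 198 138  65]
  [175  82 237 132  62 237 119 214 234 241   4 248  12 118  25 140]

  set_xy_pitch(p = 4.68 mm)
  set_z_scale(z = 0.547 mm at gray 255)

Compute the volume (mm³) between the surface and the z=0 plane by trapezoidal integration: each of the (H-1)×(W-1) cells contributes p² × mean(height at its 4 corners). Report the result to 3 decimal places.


height_mm = gray/255 × 0.547; cell vol = 4.68² × mean(4 corners)
unit = 4.68² × 0.547 / (4×255) = 0.0117457 mm³ per gray-sum
row 0: Σ corner-gray over 15 cells = 8746  → 102.7279
row 1: Σ corner-gray over 15 cells = 7596  → 89.2203
row 2: Σ corner-gray over 15 cells = 6465  → 75.9359
row 3: Σ corner-gray over 15 cells = 7446  → 87.4585
row 4: Σ corner-gray over 15 cells = 7796  → 91.5695
row 5: Σ corner-gray over 15 cells = 8771  → 103.0215
row 6: Σ corner-gray over 15 cells = 9465  → 111.1730
row 7: Σ corner-gray over 15 cells = 7501  → 88.1045
row 8: Σ corner-gray over 15 cells = 7056  → 82.8777
row 9: Σ corner-gray over 15 cells = 6362  → 74.7261
row 10: Σ corner-gray over 15 cells = 7233  → 84.9566
row 11: Σ corner-gray over 15 cells = 9190  → 107.9430
Σ rows: total corner-gray = 93627  → 1099.7145 mm³

1099.715


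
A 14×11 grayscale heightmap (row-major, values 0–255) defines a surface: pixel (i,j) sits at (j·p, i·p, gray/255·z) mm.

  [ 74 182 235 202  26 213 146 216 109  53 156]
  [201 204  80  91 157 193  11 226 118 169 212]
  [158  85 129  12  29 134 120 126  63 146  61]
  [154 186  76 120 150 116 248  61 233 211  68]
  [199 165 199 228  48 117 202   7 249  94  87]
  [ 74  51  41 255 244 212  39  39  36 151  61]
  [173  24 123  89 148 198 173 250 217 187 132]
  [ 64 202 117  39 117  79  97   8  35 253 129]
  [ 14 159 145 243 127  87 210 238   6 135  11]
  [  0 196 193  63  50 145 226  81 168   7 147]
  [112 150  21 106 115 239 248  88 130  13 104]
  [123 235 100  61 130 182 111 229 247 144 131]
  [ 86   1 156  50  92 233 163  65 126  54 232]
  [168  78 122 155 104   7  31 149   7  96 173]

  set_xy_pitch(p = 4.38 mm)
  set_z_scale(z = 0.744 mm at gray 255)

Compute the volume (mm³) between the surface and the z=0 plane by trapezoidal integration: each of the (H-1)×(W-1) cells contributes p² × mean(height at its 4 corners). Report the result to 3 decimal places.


938.658

height_mm = gray/255 × 0.744; cell vol = 4.38² × mean(4 corners)
unit = 4.38² × 0.744 / (4×255) = 0.0139933 mm³ per gray-sum
row 0: Σ corner-gray over 10 cells = 5905  → 82.6306
row 1: Σ corner-gray over 10 cells = 4818  → 67.4198
row 2: Σ corner-gray over 10 cells = 4931  → 69.0011
row 3: Σ corner-gray over 10 cells = 5928  → 82.9524
row 4: Σ corner-gray over 10 cells = 5175  → 72.4155
row 5: Σ corner-gray over 10 cells = 5394  → 75.4800
row 6: Σ corner-gray over 10 cells = 5210  → 72.9052
row 7: Σ corner-gray over 10 cells = 4812  → 67.3359
row 8: Σ corner-gray over 10 cells = 5130  → 71.7858
row 9: Σ corner-gray over 10 cells = 4841  → 67.7417
row 10: Σ corner-gray over 10 cells = 5568  → 77.9148
row 11: Σ corner-gray over 10 cells = 5330  → 74.5844
row 12: Σ corner-gray over 10 cells = 4037  → 56.4911
Σ rows: total corner-gray = 67079  → 938.6584 mm³


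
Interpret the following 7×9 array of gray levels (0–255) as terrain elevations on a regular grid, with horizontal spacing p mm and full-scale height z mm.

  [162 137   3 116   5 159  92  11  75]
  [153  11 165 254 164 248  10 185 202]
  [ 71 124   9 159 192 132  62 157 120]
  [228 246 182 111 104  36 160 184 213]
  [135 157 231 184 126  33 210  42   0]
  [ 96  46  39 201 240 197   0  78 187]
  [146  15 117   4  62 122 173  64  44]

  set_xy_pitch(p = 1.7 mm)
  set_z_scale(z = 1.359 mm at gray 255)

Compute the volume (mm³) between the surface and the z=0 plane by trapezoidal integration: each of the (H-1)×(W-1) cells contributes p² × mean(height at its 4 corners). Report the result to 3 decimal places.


92.847

height_mm = gray/255 × 1.359; cell vol = 1.7² × mean(4 corners)
unit = 1.7² × 1.359 / (4×255) = 0.0038505 mm³ per gray-sum
row 0: Σ corner-gray over 8 cells = 3712  → 14.2931
row 1: Σ corner-gray over 8 cells = 4290  → 16.5186
row 2: Σ corner-gray over 8 cells = 4348  → 16.7420
row 3: Σ corner-gray over 8 cells = 4588  → 17.6661
row 4: Σ corner-gray over 8 cells = 3986  → 15.3481
row 5: Σ corner-gray over 8 cells = 3189  → 12.2792
Σ rows: total corner-gray = 24113  → 92.8471 mm³


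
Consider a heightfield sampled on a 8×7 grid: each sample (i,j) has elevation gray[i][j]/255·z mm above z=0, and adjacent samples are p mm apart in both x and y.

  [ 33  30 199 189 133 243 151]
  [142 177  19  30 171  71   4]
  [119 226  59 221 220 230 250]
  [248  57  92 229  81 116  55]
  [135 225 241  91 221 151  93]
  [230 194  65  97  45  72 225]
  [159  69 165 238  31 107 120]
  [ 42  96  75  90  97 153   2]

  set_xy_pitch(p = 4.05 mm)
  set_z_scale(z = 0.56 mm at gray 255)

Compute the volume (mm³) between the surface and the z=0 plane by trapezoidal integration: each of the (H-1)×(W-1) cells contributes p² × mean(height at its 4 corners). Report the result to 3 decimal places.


height_mm = gray/255 × 0.56; cell vol = 4.05² × mean(4 corners)
unit = 4.05² × 0.56 / (4×255) = 0.00900529 mm³ per gray-sum
row 0: Σ corner-gray over 6 cells = 2854  → 25.7011
row 1: Σ corner-gray over 6 cells = 3363  → 30.2848
row 2: Σ corner-gray over 6 cells = 3734  → 33.6258
row 3: Σ corner-gray over 6 cells = 3539  → 31.8697
row 4: Σ corner-gray over 6 cells = 3487  → 31.4015
row 5: Σ corner-gray over 6 cells = 2900  → 26.1154
row 6: Σ corner-gray over 6 cells = 2565  → 23.0986
Σ rows: total corner-gray = 22442  → 202.0968 mm³

202.097


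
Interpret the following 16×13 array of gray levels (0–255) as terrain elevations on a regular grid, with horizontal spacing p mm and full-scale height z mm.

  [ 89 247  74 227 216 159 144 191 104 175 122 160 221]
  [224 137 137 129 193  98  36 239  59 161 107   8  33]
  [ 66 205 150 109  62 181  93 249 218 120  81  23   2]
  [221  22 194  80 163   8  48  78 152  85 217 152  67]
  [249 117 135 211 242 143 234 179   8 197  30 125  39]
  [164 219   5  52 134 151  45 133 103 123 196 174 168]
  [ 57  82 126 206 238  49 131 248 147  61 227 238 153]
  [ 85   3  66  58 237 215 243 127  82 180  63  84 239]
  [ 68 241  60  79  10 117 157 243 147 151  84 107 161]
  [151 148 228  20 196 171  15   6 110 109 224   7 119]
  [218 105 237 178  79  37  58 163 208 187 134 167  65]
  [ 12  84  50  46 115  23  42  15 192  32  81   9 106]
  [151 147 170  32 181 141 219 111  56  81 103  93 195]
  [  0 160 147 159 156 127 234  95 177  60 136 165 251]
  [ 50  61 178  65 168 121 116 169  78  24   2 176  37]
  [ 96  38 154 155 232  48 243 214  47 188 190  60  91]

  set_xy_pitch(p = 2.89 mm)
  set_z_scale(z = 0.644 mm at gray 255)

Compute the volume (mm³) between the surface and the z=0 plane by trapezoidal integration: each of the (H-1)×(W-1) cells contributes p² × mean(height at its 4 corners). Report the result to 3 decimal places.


height_mm = gray/255 × 0.644; cell vol = 2.89² × mean(4 corners)
unit = 2.89² × 0.644 / (4×255) = 0.00527329 mm³ per gray-sum
row 0: Σ corner-gray over 12 cells = 6813  → 35.9269
row 1: Σ corner-gray over 12 cells = 5915  → 31.1915
row 2: Σ corner-gray over 12 cells = 5736  → 30.2476
row 3: Σ corner-gray over 12 cells = 6216  → 32.7787
row 4: Σ corner-gray over 12 cells = 6532  → 34.4451
row 5: Σ corner-gray over 12 cells = 6718  → 35.4259
row 6: Σ corner-gray over 12 cells = 6756  → 35.6263
row 7: Σ corner-gray over 12 cells = 6061  → 31.9614
row 8: Σ corner-gray over 12 cells = 5759  → 30.3689
row 9: Σ corner-gray over 12 cells = 6127  → 32.3094
row 10: Σ corner-gray over 12 cells = 4885  → 25.7600
row 11: Σ corner-gray over 12 cells = 4510  → 23.7825
row 12: Σ corner-gray over 12 cells = 6497  → 34.2605
row 13: Σ corner-gray over 12 cells = 5886  → 31.0386
row 14: Σ corner-gray over 12 cells = 5728  → 30.2054
Σ rows: total corner-gray = 90139  → 475.3288 mm³

475.329


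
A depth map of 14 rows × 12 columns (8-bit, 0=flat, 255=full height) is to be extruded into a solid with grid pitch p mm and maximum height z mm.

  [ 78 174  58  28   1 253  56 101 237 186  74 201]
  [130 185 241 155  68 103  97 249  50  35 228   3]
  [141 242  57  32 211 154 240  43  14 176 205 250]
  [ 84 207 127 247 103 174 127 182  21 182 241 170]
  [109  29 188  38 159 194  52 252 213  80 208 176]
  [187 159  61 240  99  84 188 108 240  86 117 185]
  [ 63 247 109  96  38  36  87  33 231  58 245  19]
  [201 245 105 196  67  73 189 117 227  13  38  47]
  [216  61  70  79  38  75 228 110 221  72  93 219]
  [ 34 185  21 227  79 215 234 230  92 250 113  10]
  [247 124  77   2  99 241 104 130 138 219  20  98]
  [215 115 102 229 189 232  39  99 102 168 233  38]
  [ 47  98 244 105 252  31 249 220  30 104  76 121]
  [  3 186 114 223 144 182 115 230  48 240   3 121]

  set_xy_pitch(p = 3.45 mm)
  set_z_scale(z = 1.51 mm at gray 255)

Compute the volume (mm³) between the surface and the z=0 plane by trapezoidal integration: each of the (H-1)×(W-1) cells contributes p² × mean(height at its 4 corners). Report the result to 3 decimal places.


1362.918

height_mm = gray/255 × 1.51; cell vol = 3.45² × mean(4 corners)
unit = 3.45² × 1.51 / (4×255) = 0.0176204 mm³ per gray-sum
row 0: Σ corner-gray over 11 cells = 5570  → 98.1454
row 1: Σ corner-gray over 11 cells = 6094  → 107.3785
row 2: Σ corner-gray over 11 cells = 6615  → 116.5587
row 3: Σ corner-gray over 11 cells = 6587  → 116.0654
row 4: Σ corner-gray over 11 cells = 6247  → 110.0744
row 5: Σ corner-gray over 11 cells = 5578  → 98.2864
row 6: Σ corner-gray over 11 cells = 5230  → 92.1545
row 7: Σ corner-gray over 11 cells = 5317  → 93.6875
row 8: Σ corner-gray over 11 cells = 5865  → 103.3435
row 9: Σ corner-gray over 11 cells = 5989  → 105.5284
row 10: Σ corner-gray over 11 cells = 5922  → 104.3478
row 11: Σ corner-gray over 11 cells = 6255  → 110.2154
row 12: Σ corner-gray over 11 cells = 6080  → 107.1318
Σ rows: total corner-gray = 77349  → 1362.9178 mm³


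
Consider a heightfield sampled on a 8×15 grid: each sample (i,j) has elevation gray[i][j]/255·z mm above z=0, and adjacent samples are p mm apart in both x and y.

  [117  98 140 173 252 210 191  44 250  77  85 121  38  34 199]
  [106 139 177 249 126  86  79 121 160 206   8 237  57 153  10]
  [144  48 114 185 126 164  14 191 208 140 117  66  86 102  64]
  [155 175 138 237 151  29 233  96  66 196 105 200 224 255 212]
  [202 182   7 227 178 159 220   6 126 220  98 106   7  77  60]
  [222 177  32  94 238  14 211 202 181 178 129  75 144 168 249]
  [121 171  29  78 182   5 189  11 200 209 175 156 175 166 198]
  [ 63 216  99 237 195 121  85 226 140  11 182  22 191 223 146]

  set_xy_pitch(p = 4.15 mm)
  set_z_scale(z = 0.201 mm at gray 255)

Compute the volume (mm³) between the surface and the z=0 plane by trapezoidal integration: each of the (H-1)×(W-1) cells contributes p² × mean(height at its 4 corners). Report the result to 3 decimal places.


183.257

height_mm = gray/255 × 0.201; cell vol = 4.15² × mean(4 corners)
unit = 4.15² × 0.201 / (4×255) = 0.00339385 mm³ per gray-sum
row 0: Σ corner-gray over 14 cells = 7454  → 25.2977
row 1: Σ corner-gray over 14 cells = 7042  → 23.8995
row 2: Σ corner-gray over 14 cells = 7907  → 26.8351
row 3: Σ corner-gray over 14 cells = 8065  → 27.3714
row 4: Σ corner-gray over 14 cells = 7645  → 25.9459
row 5: Σ corner-gray over 14 cells = 7968  → 27.0422
row 6: Σ corner-gray over 14 cells = 7916  → 26.8657
Σ rows: total corner-gray = 53997  → 183.2575 mm³


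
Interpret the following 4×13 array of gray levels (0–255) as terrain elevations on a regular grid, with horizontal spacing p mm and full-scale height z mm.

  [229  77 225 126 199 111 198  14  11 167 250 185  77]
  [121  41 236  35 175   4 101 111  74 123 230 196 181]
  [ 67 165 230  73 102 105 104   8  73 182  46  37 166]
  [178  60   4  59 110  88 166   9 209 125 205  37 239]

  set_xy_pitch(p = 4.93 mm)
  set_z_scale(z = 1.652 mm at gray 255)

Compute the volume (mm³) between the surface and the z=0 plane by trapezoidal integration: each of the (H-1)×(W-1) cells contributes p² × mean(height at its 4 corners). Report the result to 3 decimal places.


663.959

height_mm = gray/255 × 1.652; cell vol = 4.93² × mean(4 corners)
unit = 4.93² × 1.652 / (4×255) = 0.0393644 mm³ per gray-sum
row 0: Σ corner-gray over 12 cells = 6386  → 251.3811
row 1: Σ corner-gray over 12 cells = 5437  → 214.0243
row 2: Σ corner-gray over 12 cells = 5044  → 198.5541
Σ rows: total corner-gray = 16867  → 663.9594 mm³


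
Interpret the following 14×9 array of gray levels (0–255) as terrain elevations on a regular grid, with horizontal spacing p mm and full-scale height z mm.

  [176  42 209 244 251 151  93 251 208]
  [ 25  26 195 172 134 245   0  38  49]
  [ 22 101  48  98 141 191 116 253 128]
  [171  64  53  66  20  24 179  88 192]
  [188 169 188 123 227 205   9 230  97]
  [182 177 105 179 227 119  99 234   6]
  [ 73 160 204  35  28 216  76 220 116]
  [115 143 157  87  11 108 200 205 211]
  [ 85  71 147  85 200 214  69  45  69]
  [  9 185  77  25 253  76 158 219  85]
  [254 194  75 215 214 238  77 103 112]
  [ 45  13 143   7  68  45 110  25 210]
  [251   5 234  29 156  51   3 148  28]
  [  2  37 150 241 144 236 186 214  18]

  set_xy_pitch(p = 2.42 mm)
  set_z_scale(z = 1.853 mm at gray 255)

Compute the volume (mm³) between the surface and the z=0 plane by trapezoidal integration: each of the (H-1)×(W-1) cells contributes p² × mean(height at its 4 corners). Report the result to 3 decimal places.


555.660

height_mm = gray/255 × 1.853; cell vol = 2.42² × mean(4 corners)
unit = 2.42² × 1.853 / (4×255) = 0.0106391 mm³ per gray-sum
row 0: Σ corner-gray over 8 cells = 4560  → 48.5144
row 1: Σ corner-gray over 8 cells = 3740  → 39.7903
row 2: Σ corner-gray over 8 cells = 3397  → 36.1411
row 3: Σ corner-gray over 8 cells = 3938  → 41.8969
row 4: Σ corner-gray over 8 cells = 5055  → 53.7808
row 5: Σ corner-gray over 8 cells = 4535  → 48.2484
row 6: Σ corner-gray over 8 cells = 4215  → 44.8439
row 7: Σ corner-gray over 8 cells = 3964  → 42.1735
row 8: Σ corner-gray over 8 cells = 3896  → 41.4500
row 9: Σ corner-gray over 8 cells = 4678  → 49.7698
row 10: Σ corner-gray over 8 cells = 3675  → 39.0988
row 11: Σ corner-gray over 8 cells = 2608  → 27.7468
row 12: Σ corner-gray over 8 cells = 3967  → 42.2054
Σ rows: total corner-gray = 52228  → 555.6603 mm³


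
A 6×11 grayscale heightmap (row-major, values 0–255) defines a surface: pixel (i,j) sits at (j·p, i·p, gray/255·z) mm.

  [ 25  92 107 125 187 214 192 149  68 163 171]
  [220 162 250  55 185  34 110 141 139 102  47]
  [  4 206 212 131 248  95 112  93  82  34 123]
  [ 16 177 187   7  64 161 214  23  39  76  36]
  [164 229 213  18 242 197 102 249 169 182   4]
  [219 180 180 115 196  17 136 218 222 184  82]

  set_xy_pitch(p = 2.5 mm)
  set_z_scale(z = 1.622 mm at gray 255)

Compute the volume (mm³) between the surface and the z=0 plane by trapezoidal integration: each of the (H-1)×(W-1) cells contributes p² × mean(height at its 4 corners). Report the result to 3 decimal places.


268.097

height_mm = gray/255 × 1.622; cell vol = 2.5² × mean(4 corners)
unit = 2.5² × 1.622 / (4×255) = 0.00993873 mm³ per gray-sum
row 0: Σ corner-gray over 10 cells = 5413  → 53.7983
row 1: Σ corner-gray over 10 cells = 5176  → 51.4428
row 2: Σ corner-gray over 10 cells = 4501  → 44.7342
row 3: Σ corner-gray over 10 cells = 5318  → 52.8541
row 4: Σ corner-gray over 10 cells = 6567  → 65.2676
Σ rows: total corner-gray = 26975  → 268.0971 mm³


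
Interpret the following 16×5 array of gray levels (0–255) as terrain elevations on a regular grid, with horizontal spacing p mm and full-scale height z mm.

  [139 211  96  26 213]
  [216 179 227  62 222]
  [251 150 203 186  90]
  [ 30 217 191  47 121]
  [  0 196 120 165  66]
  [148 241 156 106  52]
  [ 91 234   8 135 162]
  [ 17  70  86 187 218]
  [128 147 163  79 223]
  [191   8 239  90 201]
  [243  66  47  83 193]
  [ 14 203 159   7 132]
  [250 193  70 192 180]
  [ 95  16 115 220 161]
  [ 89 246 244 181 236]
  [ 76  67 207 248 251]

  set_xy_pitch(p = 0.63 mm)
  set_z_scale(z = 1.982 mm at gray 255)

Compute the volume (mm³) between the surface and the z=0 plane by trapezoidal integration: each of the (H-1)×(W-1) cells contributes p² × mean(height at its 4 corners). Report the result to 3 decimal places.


height_mm = gray/255 × 1.982; cell vol = 0.63² × mean(4 corners)
unit = 0.63² × 1.982 / (4×255) = 0.000771231 mm³ per gray-sum
row 0: Σ corner-gray over 4 cells = 2392  → 1.8448
row 1: Σ corner-gray over 4 cells = 2793  → 2.1540
row 2: Σ corner-gray over 4 cells = 2480  → 1.9127
row 3: Σ corner-gray over 4 cells = 2089  → 1.6111
row 4: Σ corner-gray over 4 cells = 2234  → 1.7229
row 5: Σ corner-gray over 4 cells = 2213  → 1.7067
row 6: Σ corner-gray over 4 cells = 1928  → 1.4869
row 7: Σ corner-gray over 4 cells = 2050  → 1.5810
row 8: Σ corner-gray over 4 cells = 2195  → 1.6929
row 9: Σ corner-gray over 4 cells = 1894  → 1.4607
row 10: Σ corner-gray over 4 cells = 1712  → 1.3203
row 11: Σ corner-gray over 4 cells = 2224  → 1.7152
row 12: Σ corner-gray over 4 cells = 2298  → 1.7723
row 13: Σ corner-gray over 4 cells = 2625  → 2.0245
row 14: Σ corner-gray over 4 cells = 3038  → 2.3430
Σ rows: total corner-gray = 34165  → 26.3491 mm³

26.349


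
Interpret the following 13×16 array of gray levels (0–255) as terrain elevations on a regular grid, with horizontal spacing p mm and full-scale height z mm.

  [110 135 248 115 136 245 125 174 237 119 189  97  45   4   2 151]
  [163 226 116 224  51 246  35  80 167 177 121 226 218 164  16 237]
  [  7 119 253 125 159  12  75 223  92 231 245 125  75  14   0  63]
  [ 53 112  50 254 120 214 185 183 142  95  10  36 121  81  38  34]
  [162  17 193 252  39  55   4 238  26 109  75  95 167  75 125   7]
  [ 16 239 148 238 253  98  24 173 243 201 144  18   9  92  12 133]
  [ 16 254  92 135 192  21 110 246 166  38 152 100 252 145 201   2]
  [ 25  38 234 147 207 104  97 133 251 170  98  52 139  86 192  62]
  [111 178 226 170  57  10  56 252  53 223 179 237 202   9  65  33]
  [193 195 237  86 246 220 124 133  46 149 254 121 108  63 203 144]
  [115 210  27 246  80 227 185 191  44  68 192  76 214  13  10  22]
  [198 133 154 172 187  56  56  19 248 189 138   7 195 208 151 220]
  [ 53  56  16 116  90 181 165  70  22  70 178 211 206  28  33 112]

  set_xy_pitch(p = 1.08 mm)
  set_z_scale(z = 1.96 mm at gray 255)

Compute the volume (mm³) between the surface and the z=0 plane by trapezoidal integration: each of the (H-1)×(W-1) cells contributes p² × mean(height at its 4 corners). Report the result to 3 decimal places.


210.137

height_mm = gray/255 × 1.96; cell vol = 1.08² × mean(4 corners)
unit = 1.08² × 1.96 / (4×255) = 0.00224132 mm³ per gray-sum
row 0: Σ corner-gray over 15 cells = 8537  → 19.1341
row 1: Σ corner-gray over 15 cells = 8100  → 18.1547
row 2: Σ corner-gray over 15 cells = 6935  → 15.5435
row 3: Σ corner-gray over 15 cells = 6478  → 14.5193
row 4: Σ corner-gray over 15 cells = 7042  → 15.7834
row 5: Σ corner-gray over 15 cells = 8159  → 18.2869
row 6: Σ corner-gray over 15 cells = 8209  → 18.3990
row 7: Σ corner-gray over 15 cells = 7961  → 17.8431
row 8: Σ corner-gray over 15 cells = 8685  → 19.4658
row 9: Σ corner-gray over 15 cells = 8410  → 18.8495
row 10: Σ corner-gray over 15 cells = 7947  → 17.8118
row 11: Σ corner-gray over 15 cells = 7293  → 16.3459
Σ rows: total corner-gray = 93756  → 210.1370 mm³


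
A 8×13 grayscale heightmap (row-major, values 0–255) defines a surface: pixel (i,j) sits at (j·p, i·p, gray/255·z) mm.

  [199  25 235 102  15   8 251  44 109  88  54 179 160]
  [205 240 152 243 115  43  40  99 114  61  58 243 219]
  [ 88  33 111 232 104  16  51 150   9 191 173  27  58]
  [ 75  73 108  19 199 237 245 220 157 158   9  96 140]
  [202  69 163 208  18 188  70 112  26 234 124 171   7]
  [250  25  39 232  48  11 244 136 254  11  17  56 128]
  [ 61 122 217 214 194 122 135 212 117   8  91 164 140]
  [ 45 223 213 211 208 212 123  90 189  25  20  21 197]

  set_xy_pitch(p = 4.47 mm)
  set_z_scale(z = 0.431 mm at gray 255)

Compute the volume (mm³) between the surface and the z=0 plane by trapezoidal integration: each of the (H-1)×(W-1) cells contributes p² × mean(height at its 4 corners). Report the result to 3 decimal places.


349.106

height_mm = gray/255 × 0.431; cell vol = 4.47² × mean(4 corners)
unit = 4.47² × 0.431 / (4×255) = 0.00844291 mm³ per gray-sum
row 0: Σ corner-gray over 12 cells = 5819  → 49.1293
row 1: Σ corner-gray over 12 cells = 5580  → 47.1114
row 2: Σ corner-gray over 12 cells = 5597  → 47.2550
row 3: Σ corner-gray over 12 cells = 6232  → 52.6162
row 4: Σ corner-gray over 12 cells = 5499  → 46.4276
row 5: Σ corner-gray over 12 cells = 5917  → 49.9567
row 6: Σ corner-gray over 12 cells = 6705  → 56.6097
Σ rows: total corner-gray = 41349  → 349.1059 mm³


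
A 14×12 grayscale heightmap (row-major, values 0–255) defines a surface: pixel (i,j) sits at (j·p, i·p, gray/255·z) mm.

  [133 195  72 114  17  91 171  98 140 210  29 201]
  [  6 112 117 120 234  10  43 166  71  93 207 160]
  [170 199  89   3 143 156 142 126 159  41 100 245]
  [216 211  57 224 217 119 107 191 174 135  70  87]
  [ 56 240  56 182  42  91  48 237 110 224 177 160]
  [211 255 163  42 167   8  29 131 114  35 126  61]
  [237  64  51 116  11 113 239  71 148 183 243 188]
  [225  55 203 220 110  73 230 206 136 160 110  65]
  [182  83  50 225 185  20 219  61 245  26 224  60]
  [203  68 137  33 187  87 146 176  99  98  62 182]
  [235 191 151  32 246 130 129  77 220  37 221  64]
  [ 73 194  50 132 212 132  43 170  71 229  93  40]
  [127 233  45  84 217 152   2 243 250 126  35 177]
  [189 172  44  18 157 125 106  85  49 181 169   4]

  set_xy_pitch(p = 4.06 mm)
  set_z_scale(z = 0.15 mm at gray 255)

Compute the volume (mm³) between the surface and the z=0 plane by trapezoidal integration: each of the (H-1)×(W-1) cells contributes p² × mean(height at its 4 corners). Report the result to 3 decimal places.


180.362

height_mm = gray/255 × 0.15; cell vol = 4.06² × mean(4 corners)
unit = 4.06² × 0.15 / (4×255) = 0.00242406 mm³ per gray-sum
row 0: Σ corner-gray over 11 cells = 5120  → 12.4112
row 1: Σ corner-gray over 11 cells = 5243  → 12.7093
row 2: Σ corner-gray over 11 cells = 6044  → 14.6510
row 3: Σ corner-gray over 11 cells = 6343  → 15.3758
row 4: Σ corner-gray over 11 cells = 5442  → 13.1917
row 5: Σ corner-gray over 11 cells = 5315  → 12.8839
row 6: Σ corner-gray over 11 cells = 6199  → 15.0267
row 7: Σ corner-gray over 11 cells = 6214  → 15.0631
row 8: Σ corner-gray over 11 cells = 5489  → 13.3057
row 9: Σ corner-gray over 11 cells = 5738  → 13.9092
row 10: Σ corner-gray over 11 cells = 5932  → 14.3795
row 11: Σ corner-gray over 11 cells = 5843  → 14.1638
row 12: Σ corner-gray over 11 cells = 5483  → 13.2911
Σ rows: total corner-gray = 74405  → 180.3621 mm³


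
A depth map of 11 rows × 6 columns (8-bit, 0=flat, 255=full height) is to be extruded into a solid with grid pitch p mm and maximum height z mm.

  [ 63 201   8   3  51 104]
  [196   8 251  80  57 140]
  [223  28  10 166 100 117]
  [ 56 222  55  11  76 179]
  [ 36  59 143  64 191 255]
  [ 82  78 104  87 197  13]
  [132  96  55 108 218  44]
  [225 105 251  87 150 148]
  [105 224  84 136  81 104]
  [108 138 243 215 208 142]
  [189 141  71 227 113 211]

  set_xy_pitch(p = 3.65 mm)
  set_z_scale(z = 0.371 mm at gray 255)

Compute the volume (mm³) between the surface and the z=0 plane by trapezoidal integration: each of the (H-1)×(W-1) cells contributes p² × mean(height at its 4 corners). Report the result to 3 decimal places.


height_mm = gray/255 × 0.371; cell vol = 3.65² × mean(4 corners)
unit = 3.65² × 0.371 / (4×255) = 0.00484573 mm³ per gray-sum
row 0: Σ corner-gray over 5 cells = 1821  → 8.8241
row 1: Σ corner-gray over 5 cells = 2076  → 10.0597
row 2: Σ corner-gray over 5 cells = 1911  → 9.2602
row 3: Σ corner-gray over 5 cells = 2168  → 10.5055
row 4: Σ corner-gray over 5 cells = 2232  → 10.8157
row 5: Σ corner-gray over 5 cells = 2157  → 10.4522
row 6: Σ corner-gray over 5 cells = 2689  → 13.0302
row 7: Σ corner-gray over 5 cells = 2818  → 13.6553
row 8: Σ corner-gray over 5 cells = 3117  → 15.1041
row 9: Σ corner-gray over 5 cells = 3362  → 16.2914
Σ rows: total corner-gray = 24351  → 117.9984 mm³

117.998


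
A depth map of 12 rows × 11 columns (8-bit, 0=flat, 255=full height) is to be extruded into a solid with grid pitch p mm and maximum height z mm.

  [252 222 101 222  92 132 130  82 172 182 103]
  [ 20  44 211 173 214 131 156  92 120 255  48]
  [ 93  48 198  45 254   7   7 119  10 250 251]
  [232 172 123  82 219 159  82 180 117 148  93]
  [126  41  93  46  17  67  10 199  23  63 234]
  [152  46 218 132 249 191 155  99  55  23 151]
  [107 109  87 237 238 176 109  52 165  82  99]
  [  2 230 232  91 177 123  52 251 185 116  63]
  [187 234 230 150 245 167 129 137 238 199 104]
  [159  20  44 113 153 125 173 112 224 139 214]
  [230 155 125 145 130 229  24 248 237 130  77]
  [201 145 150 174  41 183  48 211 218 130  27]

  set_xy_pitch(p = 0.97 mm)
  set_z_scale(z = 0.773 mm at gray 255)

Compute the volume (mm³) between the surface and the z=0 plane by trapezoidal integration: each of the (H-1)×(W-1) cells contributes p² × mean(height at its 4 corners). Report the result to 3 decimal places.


43.052

height_mm = gray/255 × 0.773; cell vol = 0.97² × mean(4 corners)
unit = 0.97² × 0.773 / (4×255) = 0.000713055 mm³ per gray-sum
row 0: Σ corner-gray over 10 cells = 5885  → 4.1963
row 1: Σ corner-gray over 10 cells = 5080  → 3.6223
row 2: Σ corner-gray over 10 cells = 5109  → 3.6430
row 3: Σ corner-gray over 10 cells = 4367  → 3.1139
row 4: Σ corner-gray over 10 cells = 4117  → 2.9356
row 5: Σ corner-gray over 10 cells = 5355  → 3.8184
row 6: Σ corner-gray over 10 cells = 5695  → 4.0608
row 7: Σ corner-gray over 10 cells = 6728  → 4.7974
row 8: Σ corner-gray over 10 cells = 6328  → 4.5122
row 9: Σ corner-gray over 10 cells = 5732  → 4.0872
row 10: Σ corner-gray over 10 cells = 5981  → 4.2648
Σ rows: total corner-gray = 60377  → 43.0521 mm³


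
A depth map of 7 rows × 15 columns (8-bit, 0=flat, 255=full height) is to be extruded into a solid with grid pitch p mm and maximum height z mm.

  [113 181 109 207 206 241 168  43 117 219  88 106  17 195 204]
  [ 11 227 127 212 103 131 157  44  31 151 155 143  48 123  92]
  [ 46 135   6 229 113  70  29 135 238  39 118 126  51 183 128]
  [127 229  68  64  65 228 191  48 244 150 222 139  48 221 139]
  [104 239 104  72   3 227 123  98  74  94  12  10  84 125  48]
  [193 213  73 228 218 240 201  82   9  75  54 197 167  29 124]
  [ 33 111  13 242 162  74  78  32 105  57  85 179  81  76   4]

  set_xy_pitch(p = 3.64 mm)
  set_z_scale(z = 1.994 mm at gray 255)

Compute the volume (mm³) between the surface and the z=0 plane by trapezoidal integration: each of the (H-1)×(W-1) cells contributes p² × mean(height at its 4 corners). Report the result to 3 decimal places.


height_mm = gray/255 × 1.994; cell vol = 3.64² × mean(4 corners)
unit = 3.64² × 1.994 / (4×255) = 0.0259017 mm³ per gray-sum
row 0: Σ corner-gray over 14 cells = 7518  → 194.7287
row 1: Σ corner-gray over 14 cells = 6525  → 169.0084
row 2: Σ corner-gray over 14 cells = 7218  → 186.9582
row 3: Σ corner-gray over 14 cells = 6782  → 175.6651
row 4: Σ corner-gray over 14 cells = 6571  → 170.1999
row 5: Σ corner-gray over 14 cells = 6516  → 168.7753
Σ rows: total corner-gray = 41130  → 1065.3356 mm³

1065.336


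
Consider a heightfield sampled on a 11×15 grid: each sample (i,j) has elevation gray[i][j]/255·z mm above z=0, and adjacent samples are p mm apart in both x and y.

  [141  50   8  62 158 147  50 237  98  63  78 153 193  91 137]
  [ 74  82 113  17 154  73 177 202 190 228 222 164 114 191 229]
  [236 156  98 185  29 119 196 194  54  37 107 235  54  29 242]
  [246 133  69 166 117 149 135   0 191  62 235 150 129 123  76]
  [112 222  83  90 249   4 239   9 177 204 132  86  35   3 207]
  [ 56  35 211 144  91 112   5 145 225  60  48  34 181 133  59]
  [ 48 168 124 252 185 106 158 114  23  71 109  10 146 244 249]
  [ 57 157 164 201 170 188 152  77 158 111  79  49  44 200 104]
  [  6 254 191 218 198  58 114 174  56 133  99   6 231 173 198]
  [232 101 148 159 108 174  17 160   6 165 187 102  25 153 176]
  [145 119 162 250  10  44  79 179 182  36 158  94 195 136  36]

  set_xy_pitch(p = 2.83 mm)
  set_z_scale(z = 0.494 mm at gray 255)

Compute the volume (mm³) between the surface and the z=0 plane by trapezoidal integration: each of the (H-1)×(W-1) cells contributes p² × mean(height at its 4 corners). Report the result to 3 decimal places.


276.796

height_mm = gray/255 × 0.494; cell vol = 2.83² × mean(4 corners)
unit = 2.83² × 0.494 / (4×255) = 0.00387882 mm³ per gray-sum
row 0: Σ corner-gray over 14 cells = 7211  → 27.9702
row 1: Σ corner-gray over 14 cells = 7621  → 29.5605
row 2: Σ corner-gray over 14 cells = 7104  → 27.5551
row 3: Σ corner-gray over 14 cells = 7025  → 27.2487
row 4: Σ corner-gray over 14 cells = 6348  → 24.6228
row 5: Σ corner-gray over 14 cells = 6680  → 25.9105
row 6: Σ corner-gray over 14 cells = 7378  → 28.6179
row 7: Σ corner-gray over 14 cells = 7675  → 29.7699
row 8: Σ corner-gray over 14 cells = 7432  → 28.8274
row 9: Σ corner-gray over 14 cells = 6887  → 26.7134
Σ rows: total corner-gray = 71361  → 276.7965 mm³


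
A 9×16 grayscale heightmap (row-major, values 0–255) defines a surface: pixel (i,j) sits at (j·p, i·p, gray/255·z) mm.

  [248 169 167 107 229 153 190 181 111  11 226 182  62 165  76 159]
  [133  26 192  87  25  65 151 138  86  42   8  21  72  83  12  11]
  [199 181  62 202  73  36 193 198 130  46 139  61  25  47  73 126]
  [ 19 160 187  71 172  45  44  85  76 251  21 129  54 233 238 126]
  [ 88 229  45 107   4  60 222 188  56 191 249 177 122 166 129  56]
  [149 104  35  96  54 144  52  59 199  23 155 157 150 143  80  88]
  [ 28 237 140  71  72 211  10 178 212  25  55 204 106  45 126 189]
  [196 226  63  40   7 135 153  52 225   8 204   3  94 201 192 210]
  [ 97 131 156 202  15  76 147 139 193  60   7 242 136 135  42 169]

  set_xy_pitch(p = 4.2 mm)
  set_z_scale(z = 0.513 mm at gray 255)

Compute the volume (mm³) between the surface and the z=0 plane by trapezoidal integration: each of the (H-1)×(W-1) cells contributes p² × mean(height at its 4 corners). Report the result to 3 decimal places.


height_mm = gray/255 × 0.513; cell vol = 4.2² × mean(4 corners)
unit = 4.2² × 0.513 / (4×255) = 0.00887188 mm³ per gray-sum
row 0: Σ corner-gray over 15 cells = 6625  → 58.7762
row 1: Σ corner-gray over 15 cells = 5417  → 48.0590
row 2: Σ corner-gray over 15 cells = 6934  → 61.5176
row 3: Σ corner-gray over 15 cells = 7711  → 68.4111
row 4: Σ corner-gray over 15 cells = 7173  → 63.6380
row 5: Σ corner-gray over 15 cells = 6740  → 59.7965
row 6: Σ corner-gray over 15 cells = 7213  → 63.9929
row 7: Σ corner-gray over 15 cells = 7240  → 64.2324
Σ rows: total corner-gray = 55053  → 488.4237 mm³

488.424


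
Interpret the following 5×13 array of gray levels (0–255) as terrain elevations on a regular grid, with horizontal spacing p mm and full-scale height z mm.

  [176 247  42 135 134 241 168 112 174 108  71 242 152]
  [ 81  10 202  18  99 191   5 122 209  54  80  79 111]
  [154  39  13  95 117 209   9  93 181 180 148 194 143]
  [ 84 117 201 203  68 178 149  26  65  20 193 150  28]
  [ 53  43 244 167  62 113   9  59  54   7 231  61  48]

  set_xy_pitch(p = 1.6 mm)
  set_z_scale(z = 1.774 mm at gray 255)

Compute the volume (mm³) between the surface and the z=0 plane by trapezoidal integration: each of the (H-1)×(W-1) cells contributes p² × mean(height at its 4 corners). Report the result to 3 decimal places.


97.717

height_mm = gray/255 × 1.774; cell vol = 1.6² × mean(4 corners)
unit = 1.6² × 1.774 / (4×255) = 0.00445239 mm³ per gray-sum
row 0: Σ corner-gray over 12 cells = 6006  → 26.7411
row 1: Σ corner-gray over 12 cells = 5183  → 23.0767
row 2: Σ corner-gray over 12 cells = 5705  → 25.4009
row 3: Σ corner-gray over 12 cells = 5053  → 22.4979
Σ rows: total corner-gray = 21947  → 97.7167 mm³


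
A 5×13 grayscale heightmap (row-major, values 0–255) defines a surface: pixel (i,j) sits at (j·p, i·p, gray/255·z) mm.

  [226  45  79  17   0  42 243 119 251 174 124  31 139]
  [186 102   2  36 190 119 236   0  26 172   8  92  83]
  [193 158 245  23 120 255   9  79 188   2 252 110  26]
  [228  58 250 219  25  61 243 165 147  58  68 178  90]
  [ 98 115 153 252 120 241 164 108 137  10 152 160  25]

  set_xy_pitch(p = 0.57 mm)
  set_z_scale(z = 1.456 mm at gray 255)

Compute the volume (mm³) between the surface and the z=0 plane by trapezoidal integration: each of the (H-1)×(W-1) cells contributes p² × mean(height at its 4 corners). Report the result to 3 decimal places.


10.740

height_mm = gray/255 × 1.456; cell vol = 0.57² × mean(4 corners)
unit = 0.57² × 1.456 / (4×255) = 0.000463779 mm³ per gray-sum
row 0: Σ corner-gray over 12 cells = 4850  → 2.2493
row 1: Σ corner-gray over 12 cells = 5336  → 2.4747
row 2: Σ corner-gray over 12 cells = 6363  → 2.9510
row 3: Σ corner-gray over 12 cells = 6609  → 3.0651
Σ rows: total corner-gray = 23158  → 10.7402 mm³


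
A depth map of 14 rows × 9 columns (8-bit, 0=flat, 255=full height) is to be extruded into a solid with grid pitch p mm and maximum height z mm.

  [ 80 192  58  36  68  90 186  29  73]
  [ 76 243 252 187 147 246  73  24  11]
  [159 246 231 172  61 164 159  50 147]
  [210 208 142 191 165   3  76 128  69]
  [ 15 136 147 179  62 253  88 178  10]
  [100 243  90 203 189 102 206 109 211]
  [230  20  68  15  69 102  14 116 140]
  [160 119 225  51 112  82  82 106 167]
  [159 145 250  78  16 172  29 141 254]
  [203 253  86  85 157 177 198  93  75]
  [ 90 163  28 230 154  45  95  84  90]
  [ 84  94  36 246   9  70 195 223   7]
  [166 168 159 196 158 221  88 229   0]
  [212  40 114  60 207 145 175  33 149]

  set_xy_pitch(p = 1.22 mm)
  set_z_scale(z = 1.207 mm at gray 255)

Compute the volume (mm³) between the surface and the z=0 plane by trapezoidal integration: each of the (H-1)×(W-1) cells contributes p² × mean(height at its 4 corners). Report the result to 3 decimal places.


height_mm = gray/255 × 1.207; cell vol = 1.22² × mean(4 corners)
unit = 1.22² × 1.207 / (4×255) = 0.00176127 mm³ per gray-sum
row 0: Σ corner-gray over 8 cells = 3902  → 6.8725
row 1: Σ corner-gray over 8 cells = 4903  → 8.6355
row 2: Σ corner-gray over 8 cells = 4577  → 8.0613
row 3: Σ corner-gray over 8 cells = 4216  → 7.4255
row 4: Σ corner-gray over 8 cells = 4706  → 8.2886
row 5: Σ corner-gray over 8 cells = 3773  → 6.6453
row 6: Σ corner-gray over 8 cells = 3059  → 5.3877
row 7: Σ corner-gray over 8 cells = 3956  → 6.9676
row 8: Σ corner-gray over 8 cells = 4451  → 7.8394
row 9: Σ corner-gray over 8 cells = 4154  → 7.3163
row 10: Σ corner-gray over 8 cells = 3615  → 6.3670
row 11: Σ corner-gray over 8 cells = 4441  → 7.8218
row 12: Σ corner-gray over 8 cells = 4513  → 7.9486
Σ rows: total corner-gray = 54266  → 95.5773 mm³

95.577


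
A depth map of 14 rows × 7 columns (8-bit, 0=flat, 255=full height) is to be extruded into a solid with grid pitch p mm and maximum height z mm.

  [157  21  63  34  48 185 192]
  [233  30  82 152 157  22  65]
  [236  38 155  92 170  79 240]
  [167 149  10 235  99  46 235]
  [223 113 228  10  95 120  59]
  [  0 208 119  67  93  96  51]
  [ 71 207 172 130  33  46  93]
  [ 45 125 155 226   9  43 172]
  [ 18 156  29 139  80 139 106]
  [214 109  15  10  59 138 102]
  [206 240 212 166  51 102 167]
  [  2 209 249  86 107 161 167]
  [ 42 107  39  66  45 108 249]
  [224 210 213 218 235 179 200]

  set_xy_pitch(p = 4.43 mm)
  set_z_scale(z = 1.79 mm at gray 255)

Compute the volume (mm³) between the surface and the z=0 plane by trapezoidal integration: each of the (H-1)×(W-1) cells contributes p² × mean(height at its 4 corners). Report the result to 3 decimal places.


1255.089

height_mm = gray/255 × 1.79; cell vol = 4.43² × mean(4 corners)
unit = 4.43² × 1.79 / (4×255) = 0.0344398 mm³ per gray-sum
row 0: Σ corner-gray over 6 cells = 2235  → 76.9729
row 1: Σ corner-gray over 6 cells = 2728  → 93.9517
row 2: Σ corner-gray over 6 cells = 3024  → 104.1459
row 3: Σ corner-gray over 6 cells = 2894  → 99.6687
row 4: Σ corner-gray over 6 cells = 2631  → 90.6110
row 5: Σ corner-gray over 6 cells = 2557  → 88.0625
row 6: Σ corner-gray over 6 cells = 2673  → 92.0575
row 7: Σ corner-gray over 6 cells = 2543  → 87.5803
row 8: Σ corner-gray over 6 cells = 2188  → 75.3542
row 9: Σ corner-gray over 6 cells = 2893  → 99.6343
row 10: Σ corner-gray over 6 cells = 3708  → 127.7027
row 11: Σ corner-gray over 6 cells = 2814  → 96.9135
row 12: Σ corner-gray over 6 cells = 3555  → 122.4334
Σ rows: total corner-gray = 36443  → 1255.0887 mm³


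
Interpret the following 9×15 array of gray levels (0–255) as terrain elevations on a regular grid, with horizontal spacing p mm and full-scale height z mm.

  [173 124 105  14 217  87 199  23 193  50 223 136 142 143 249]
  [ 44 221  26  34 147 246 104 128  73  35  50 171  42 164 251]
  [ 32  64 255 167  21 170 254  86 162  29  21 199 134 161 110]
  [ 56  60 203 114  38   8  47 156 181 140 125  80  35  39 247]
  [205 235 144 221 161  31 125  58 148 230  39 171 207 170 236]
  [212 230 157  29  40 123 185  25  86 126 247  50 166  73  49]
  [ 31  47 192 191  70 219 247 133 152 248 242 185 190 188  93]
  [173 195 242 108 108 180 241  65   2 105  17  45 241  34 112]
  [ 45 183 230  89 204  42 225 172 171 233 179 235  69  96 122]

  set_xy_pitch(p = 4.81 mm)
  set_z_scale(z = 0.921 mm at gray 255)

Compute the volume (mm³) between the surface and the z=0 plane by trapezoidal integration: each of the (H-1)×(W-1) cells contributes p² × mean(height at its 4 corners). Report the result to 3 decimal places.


1229.930

height_mm = gray/255 × 0.921; cell vol = 4.81² × mean(4 corners)
unit = 4.81² × 0.921 / (4×255) = 0.0208905 mm³ per gray-sum
row 0: Σ corner-gray over 14 cells = 6911  → 144.3745
row 1: Σ corner-gray over 14 cells = 6765  → 141.3245
row 2: Σ corner-gray over 14 cells = 6343  → 132.5087
row 3: Σ corner-gray over 14 cells = 7076  → 147.8214
row 4: Σ corner-gray over 14 cells = 7656  → 159.9380
row 5: Σ corner-gray over 14 cells = 8067  → 168.5240
row 6: Σ corner-gray over 14 cells = 8183  → 170.9473
row 7: Σ corner-gray over 14 cells = 7874  → 164.4921
Σ rows: total corner-gray = 58875  → 1229.9304 mm³


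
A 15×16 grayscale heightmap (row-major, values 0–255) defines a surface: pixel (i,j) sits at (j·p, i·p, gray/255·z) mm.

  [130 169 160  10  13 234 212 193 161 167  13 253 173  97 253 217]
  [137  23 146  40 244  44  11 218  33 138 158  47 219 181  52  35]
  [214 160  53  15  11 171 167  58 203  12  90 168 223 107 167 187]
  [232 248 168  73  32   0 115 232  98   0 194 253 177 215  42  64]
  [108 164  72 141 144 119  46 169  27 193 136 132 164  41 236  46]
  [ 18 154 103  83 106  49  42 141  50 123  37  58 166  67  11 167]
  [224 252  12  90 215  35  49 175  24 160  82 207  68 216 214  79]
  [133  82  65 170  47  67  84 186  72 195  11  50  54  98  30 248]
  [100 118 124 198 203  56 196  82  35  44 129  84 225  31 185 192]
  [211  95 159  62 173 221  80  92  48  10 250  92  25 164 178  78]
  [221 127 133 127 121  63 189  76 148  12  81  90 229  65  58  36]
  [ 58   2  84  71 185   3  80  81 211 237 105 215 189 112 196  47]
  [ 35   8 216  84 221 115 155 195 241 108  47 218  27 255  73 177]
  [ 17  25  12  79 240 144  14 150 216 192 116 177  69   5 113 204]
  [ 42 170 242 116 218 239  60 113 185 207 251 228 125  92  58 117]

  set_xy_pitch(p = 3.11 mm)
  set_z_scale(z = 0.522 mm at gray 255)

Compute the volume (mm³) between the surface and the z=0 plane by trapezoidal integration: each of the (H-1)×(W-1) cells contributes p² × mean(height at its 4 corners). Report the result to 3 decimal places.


height_mm = gray/255 × 0.522; cell vol = 3.11² × mean(4 corners)
unit = 3.11² × 0.522 / (4×255) = 0.00494984 mm³ per gray-sum
row 0: Σ corner-gray over 15 cells = 7843  → 38.8216
row 1: Σ corner-gray over 15 cells = 6891  → 34.1093
row 2: Σ corner-gray over 15 cells = 7601  → 37.6237
row 3: Σ corner-gray over 15 cells = 7712  → 38.1732
row 4: Σ corner-gray over 15 cells = 6287  → 31.1196
row 5: Σ corner-gray over 15 cells = 6466  → 32.0057
row 6: Σ corner-gray over 15 cells = 6704  → 33.1837
row 7: Σ corner-gray over 15 cells = 6515  → 32.2482
row 8: Σ corner-gray over 15 cells = 7299  → 36.1289
row 9: Σ corner-gray over 15 cells = 6882  → 34.0648
row 10: Σ corner-gray over 15 cells = 6942  → 34.3618
row 11: Σ corner-gray over 15 cells = 7785  → 38.5345
row 12: Σ corner-gray over 15 cells = 7463  → 36.9407
row 13: Σ corner-gray over 15 cells = 8092  → 40.0541
Σ rows: total corner-gray = 100482  → 497.3698 mm³

497.370
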